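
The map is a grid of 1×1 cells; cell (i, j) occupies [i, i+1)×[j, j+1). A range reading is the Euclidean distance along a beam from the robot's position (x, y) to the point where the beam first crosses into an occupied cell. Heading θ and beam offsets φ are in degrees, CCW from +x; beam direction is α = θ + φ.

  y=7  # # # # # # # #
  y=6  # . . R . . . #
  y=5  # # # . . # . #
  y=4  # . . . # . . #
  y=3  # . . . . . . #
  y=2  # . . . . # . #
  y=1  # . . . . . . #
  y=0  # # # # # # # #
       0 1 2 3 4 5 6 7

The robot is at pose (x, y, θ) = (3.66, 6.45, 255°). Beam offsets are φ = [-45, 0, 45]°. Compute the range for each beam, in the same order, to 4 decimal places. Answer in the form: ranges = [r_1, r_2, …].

ranges = [0.9000, 5.6423, 1.6743]

beam 1: φ=-45°, α=210°
  dir = (cos 210°, sin 210°) = (-0.8660, -0.5000); from cell (3,6)
  next x-line at t=0.7621, next y-line at t=0.9000; Δt_x=1.1547, Δt_y=2.0000
    x: enter (2,6) at t=0.7621
    y: enter (2,5) at t=0.9000 ← occupied
  → r_1 = 0.9000
beam 2: φ=0°, α=255°
  dir = (cos 255°, sin 255°) = (-0.2588, -0.9659); from cell (3,6)
  next x-line at t=2.5500, next y-line at t=0.4659; Δt_x=3.8637, Δt_y=1.0353
    y: enter (3,5) at t=0.4659
    y: enter (3,4) at t=1.5012
    y: enter (3,3) at t=2.5364
    x: enter (2,3) at t=2.5500
    y: enter (2,2) at t=3.5717
    y: enter (2,1) at t=4.6070
    y: enter (2,0) at t=5.6423 ← occupied
  → r_2 = 5.6423
beam 3: φ=45°, α=300°
  dir = (cos 300°, sin 300°) = (0.5000, -0.8660); from cell (3,6)
  next x-line at t=0.6800, next y-line at t=0.5196; Δt_x=2.0000, Δt_y=1.1547
    y: enter (3,5) at t=0.5196
    x: enter (4,5) at t=0.6800
    y: enter (4,4) at t=1.6743 ← occupied
  → r_3 = 1.6743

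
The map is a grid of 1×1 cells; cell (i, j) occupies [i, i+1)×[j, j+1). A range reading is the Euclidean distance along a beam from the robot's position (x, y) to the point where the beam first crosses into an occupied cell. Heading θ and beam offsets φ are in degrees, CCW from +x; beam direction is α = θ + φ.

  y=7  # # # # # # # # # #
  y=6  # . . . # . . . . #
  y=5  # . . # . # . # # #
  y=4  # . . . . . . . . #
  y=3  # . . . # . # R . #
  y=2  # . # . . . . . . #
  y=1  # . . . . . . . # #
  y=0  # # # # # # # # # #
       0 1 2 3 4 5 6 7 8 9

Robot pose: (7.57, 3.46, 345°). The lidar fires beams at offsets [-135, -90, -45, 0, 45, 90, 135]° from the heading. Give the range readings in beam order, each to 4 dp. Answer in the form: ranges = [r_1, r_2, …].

beam 1: φ=-135°, α=210°
  dir = (cos 210°, sin 210°) = (-0.8660, -0.5000); from cell (7,3)
  next x-line at t=0.6582, next y-line at t=0.9200; Δt_x=1.1547, Δt_y=2.0000
    x: enter (6,3) at t=0.6582 ← occupied
  → r_1 = 0.6582
beam 2: φ=-90°, α=255°
  dir = (cos 255°, sin 255°) = (-0.2588, -0.9659); from cell (7,3)
  next x-line at t=2.2023, next y-line at t=0.4762; Δt_x=3.8637, Δt_y=1.0353
    y: enter (7,2) at t=0.4762
    y: enter (7,1) at t=1.5115
    x: enter (6,1) at t=2.2023
    y: enter (6,0) at t=2.5468 ← occupied
  → r_2 = 2.5468
beam 3: φ=-45°, α=300°
  dir = (cos 300°, sin 300°) = (0.5000, -0.8660); from cell (7,3)
  next x-line at t=0.8600, next y-line at t=0.5312; Δt_x=2.0000, Δt_y=1.1547
    y: enter (7,2) at t=0.5312
    x: enter (8,2) at t=0.8600
    y: enter (8,1) at t=1.6859 ← occupied
  → r_3 = 1.6859
beam 4: φ=0°, α=345°
  dir = (cos 345°, sin 345°) = (0.9659, -0.2588); from cell (7,3)
  next x-line at t=0.4452, next y-line at t=1.7773; Δt_x=1.0353, Δt_y=3.8637
    x: enter (8,3) at t=0.4452
    x: enter (9,3) at t=1.4804 ← occupied
  → r_4 = 1.4804
beam 5: φ=45°, α=30°
  dir = (cos 30°, sin 30°) = (0.8660, 0.5000); from cell (7,3)
  next x-line at t=0.4965, next y-line at t=1.0800; Δt_x=1.1547, Δt_y=2.0000
    x: enter (8,3) at t=0.4965
    y: enter (8,4) at t=1.0800
    x: enter (9,4) at t=1.6512 ← occupied
  → r_5 = 1.6512
beam 6: φ=90°, α=75°
  dir = (cos 75°, sin 75°) = (0.2588, 0.9659); from cell (7,3)
  next x-line at t=1.6614, next y-line at t=0.5590; Δt_x=3.8637, Δt_y=1.0353
    y: enter (7,4) at t=0.5590
    y: enter (7,5) at t=1.5943 ← occupied
  → r_6 = 1.5943
beam 7: φ=135°, α=120°
  dir = (cos 120°, sin 120°) = (-0.5000, 0.8660); from cell (7,3)
  next x-line at t=1.1400, next y-line at t=0.6235; Δt_x=2.0000, Δt_y=1.1547
    y: enter (7,4) at t=0.6235
    x: enter (6,4) at t=1.1400
    y: enter (6,5) at t=1.7782
    y: enter (6,6) at t=2.9329
    x: enter (5,6) at t=3.1400
    y: enter (5,7) at t=4.0876 ← occupied
  → r_7 = 4.0876

ranges = [0.6582, 2.5468, 1.6859, 1.4804, 1.6512, 1.5943, 4.0876]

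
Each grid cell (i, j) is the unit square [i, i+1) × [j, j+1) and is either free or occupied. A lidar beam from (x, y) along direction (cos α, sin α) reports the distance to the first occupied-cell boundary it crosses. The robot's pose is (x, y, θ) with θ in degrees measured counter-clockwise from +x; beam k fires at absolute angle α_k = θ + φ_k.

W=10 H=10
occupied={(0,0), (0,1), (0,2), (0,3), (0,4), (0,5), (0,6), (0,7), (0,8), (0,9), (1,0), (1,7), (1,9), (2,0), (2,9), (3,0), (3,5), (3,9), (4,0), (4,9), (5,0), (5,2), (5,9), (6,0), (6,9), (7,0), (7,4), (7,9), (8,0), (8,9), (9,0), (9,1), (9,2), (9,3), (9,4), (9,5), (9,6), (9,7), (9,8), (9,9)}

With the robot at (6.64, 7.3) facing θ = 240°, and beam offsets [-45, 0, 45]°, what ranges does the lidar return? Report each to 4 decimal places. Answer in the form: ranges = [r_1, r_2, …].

ranges = [5.8390, 7.2746, 2.3811]

beam 1: φ=-45°, α=195°
  direction (-0.9659, -0.2588); cell (6,7); t to first gridline: x 0.6626, y 1.1591 (then +1.0353 / +3.8637)
    (5,7) via x @ 0.6626
    (5,6) via y @ 1.1591
    (4,6) via x @ 1.6979
    (3,6) via x @ 2.7331
    (2,6) via x @ 3.7684
    (1,6) via x @ 4.8037
    (1,5) via y @ 5.0228
    (0,5) via x @ 5.8390  # hit
  → r_1 = 5.8390
beam 2: φ=0°, α=240°
  direction (-0.5000, -0.8660); cell (6,7); t to first gridline: x 1.2800, y 0.3464 (then +2.0000 / +1.1547)
    (6,6) via y @ 0.3464
    (5,6) via x @ 1.2800
    (5,5) via y @ 1.5011
    (5,4) via y @ 2.6558
    (4,4) via x @ 3.2800
    (4,3) via y @ 3.8105
    (4,2) via y @ 4.9652
    (3,2) via x @ 5.2800
    (3,1) via y @ 6.1199
    (3,0) via y @ 7.2746  # hit
  → r_2 = 7.2746
beam 3: φ=45°, α=285°
  direction (0.2588, -0.9659); cell (6,7); t to first gridline: x 1.3909, y 0.3106 (then +3.8637 / +1.0353)
    (6,6) via y @ 0.3106
    (6,5) via y @ 1.3459
    (7,5) via x @ 1.3909
    (7,4) via y @ 2.3811  # hit
  → r_3 = 2.3811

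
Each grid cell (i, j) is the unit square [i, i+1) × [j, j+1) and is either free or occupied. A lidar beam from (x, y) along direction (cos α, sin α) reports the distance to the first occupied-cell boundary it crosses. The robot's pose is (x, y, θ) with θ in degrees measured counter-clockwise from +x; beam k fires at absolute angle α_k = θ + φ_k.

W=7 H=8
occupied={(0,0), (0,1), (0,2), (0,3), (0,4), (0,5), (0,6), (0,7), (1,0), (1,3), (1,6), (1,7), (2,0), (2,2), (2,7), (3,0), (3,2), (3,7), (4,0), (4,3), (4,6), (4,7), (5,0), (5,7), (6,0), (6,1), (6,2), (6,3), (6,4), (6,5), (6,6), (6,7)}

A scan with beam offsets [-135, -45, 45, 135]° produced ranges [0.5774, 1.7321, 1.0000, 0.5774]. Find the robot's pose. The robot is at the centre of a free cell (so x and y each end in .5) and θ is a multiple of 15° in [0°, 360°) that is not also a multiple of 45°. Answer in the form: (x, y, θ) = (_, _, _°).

(x, y, θ) = (5.5, 1.5, 165°)

The pose lattice has 24·16 = 384 candidates. Test each by forward raycasting.
  (3.5, 5.5, 195°): beam 1 = 1.0000 ≠ 0.5774 ✗
  (1.5, 4.5, 60°): beam 1 = 0.5176 ≠ 0.5774 ✗
  (1.5, 4.5, 105°): beam 1 = 2.8868 ≠ 0.5774 ✗
  …
  (5.5, 1.5, 165°): r_1=0.5774, r_2=1.7321, r_3=1.0000, r_4=0.5774 — all match ✓
Only this pose fits every beam.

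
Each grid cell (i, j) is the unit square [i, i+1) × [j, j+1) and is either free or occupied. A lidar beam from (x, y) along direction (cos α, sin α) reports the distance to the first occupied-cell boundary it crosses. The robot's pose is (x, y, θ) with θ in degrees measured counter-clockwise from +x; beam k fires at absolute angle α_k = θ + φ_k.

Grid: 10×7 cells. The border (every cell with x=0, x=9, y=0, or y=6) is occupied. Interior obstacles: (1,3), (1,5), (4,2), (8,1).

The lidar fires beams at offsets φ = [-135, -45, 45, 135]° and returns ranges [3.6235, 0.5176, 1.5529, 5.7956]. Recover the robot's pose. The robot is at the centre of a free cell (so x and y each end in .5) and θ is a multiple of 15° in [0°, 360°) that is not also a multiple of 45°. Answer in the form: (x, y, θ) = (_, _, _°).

Candidates: 36 free-cell centres × 16 headings = 576 poses. Raycast each; keep the one whose scan matches to 4 dp.
  (8.5, 2.5, 30°): beam 1 = 0.5176 ≠ 3.6235 ✗
  (3.5, 5.5, 60°): beam 1 = 2.5882 ≠ 3.6235 ✗
  (5.5, 1.5, 15°): beam 1 = 0.5774 ≠ 3.6235 ✗
  (4.5, 5.5, 15°): beam 1 = 5.1962 ≠ 3.6235 ✗
  …
  (8.5, 4.5, 30°): r_1=3.6235, r_2=0.5176, r_3=1.5529, r_4=5.7956 — all match ✓
Only this pose fits every beam.

(x, y, θ) = (8.5, 4.5, 30°)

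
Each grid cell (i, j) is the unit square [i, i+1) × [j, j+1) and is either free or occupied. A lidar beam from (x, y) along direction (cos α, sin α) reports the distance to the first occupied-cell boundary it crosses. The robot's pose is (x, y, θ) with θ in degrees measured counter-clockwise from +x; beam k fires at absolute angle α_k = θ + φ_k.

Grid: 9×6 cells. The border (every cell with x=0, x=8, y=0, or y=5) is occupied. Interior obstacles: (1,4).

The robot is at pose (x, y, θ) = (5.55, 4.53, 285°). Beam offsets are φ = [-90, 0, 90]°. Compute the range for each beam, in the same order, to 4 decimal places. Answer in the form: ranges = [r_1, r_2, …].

ranges = [4.7105, 3.6545, 1.8159]

beam 1: φ=-90°, α=195°
  direction (-0.9659, -0.2588); cell (5,4); t to first gridline: x 0.5694, y 2.0478 (then +1.0353 / +3.8637)
    (4,4) via x @ 0.5694
    (3,4) via x @ 1.6047
    (3,3) via y @ 2.0478
    (2,3) via x @ 2.6400
    (1,3) via x @ 3.6752
    (0,3) via x @ 4.7105  # hit
  → r_1 = 4.7105
beam 2: φ=0°, α=285°
  direction (0.2588, -0.9659); cell (5,4); t to first gridline: x 1.7387, y 0.5487 (then +3.8637 / +1.0353)
    (5,3) via y @ 0.5487
    (5,2) via y @ 1.5840
    (6,2) via x @ 1.7387
    (6,1) via y @ 2.6192
    (6,0) via y @ 3.6545  # hit
  → r_2 = 3.6545
beam 3: φ=90°, α=15°
  direction (0.9659, 0.2588); cell (5,4); t to first gridline: x 0.4659, y 1.8159 (then +1.0353 / +3.8637)
    (6,4) via x @ 0.4659
    (7,4) via x @ 1.5012
    (7,5) via y @ 1.8159  # hit
  → r_3 = 1.8159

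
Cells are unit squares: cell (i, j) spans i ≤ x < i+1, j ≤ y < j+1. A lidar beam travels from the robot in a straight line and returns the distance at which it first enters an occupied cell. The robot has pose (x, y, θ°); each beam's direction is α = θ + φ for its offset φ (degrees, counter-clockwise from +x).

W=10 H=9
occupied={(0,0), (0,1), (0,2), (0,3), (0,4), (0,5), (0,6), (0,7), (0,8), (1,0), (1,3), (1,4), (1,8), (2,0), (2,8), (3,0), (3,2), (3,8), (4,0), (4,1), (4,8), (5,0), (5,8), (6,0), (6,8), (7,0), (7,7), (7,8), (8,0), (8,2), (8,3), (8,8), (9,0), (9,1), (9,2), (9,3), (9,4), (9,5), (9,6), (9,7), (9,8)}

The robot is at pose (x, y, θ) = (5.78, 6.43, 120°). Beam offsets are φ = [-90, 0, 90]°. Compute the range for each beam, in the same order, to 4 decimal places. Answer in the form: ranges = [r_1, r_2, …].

ranges = [1.4087, 1.8129, 4.3648]

beam 1: φ=-90°, α=30°
  d=(0.8660,0.5000)  start (5,6)  tX=0.2540 tY=1.1400  stride 1/|dx|=1.1547 1/|dy|=2.0000
    cross x-line → (6,6), t=0.2540
    cross y-line → (6,7), t=1.1400
    cross x-line → (7,7), t=1.4087 (wall)
  → r_1 = 1.4087
beam 2: φ=0°, α=120°
  d=(-0.5000,0.8660)  start (5,6)  tX=1.5600 tY=0.6582  stride 1/|dx|=2.0000 1/|dy|=1.1547
    cross y-line → (5,7), t=0.6582
    cross x-line → (4,7), t=1.5600
    cross y-line → (4,8), t=1.8129 (wall)
  → r_2 = 1.8129
beam 3: φ=90°, α=210°
  d=(-0.8660,-0.5000)  start (5,6)  tX=0.9007 tY=0.8600  stride 1/|dx|=1.1547 1/|dy|=2.0000
    cross y-line → (5,5), t=0.8600
    cross x-line → (4,5), t=0.9007
    cross x-line → (3,5), t=2.0554
    cross y-line → (3,4), t=2.8600
    cross x-line → (2,4), t=3.2101
    cross x-line → (1,4), t=4.3648 (wall)
  → r_3 = 4.3648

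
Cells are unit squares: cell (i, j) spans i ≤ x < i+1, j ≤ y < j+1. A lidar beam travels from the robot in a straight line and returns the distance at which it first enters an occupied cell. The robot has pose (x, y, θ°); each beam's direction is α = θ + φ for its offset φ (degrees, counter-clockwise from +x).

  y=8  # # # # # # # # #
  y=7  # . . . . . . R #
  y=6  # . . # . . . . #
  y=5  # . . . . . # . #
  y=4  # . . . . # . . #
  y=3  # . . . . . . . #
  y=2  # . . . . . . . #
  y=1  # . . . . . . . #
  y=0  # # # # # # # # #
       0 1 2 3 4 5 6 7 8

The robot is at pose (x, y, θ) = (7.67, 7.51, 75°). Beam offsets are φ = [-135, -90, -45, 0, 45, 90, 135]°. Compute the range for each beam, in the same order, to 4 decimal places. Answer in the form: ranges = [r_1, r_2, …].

ranges = [0.6600, 0.3416, 0.3811, 0.5073, 0.5658, 1.8932, 7.7019]

beam 1: φ=-135°, α=300°
  dir = (cos 300°, sin 300°) = (0.5000, -0.8660); from cell (7,7)
  next x-line at t=0.6600, next y-line at t=0.5889; Δt_x=2.0000, Δt_y=1.1547
    y: enter (7,6) at t=0.5889
    x: enter (8,6) at t=0.6600 ← occupied
  → r_1 = 0.6600
beam 2: φ=-90°, α=345°
  dir = (cos 345°, sin 345°) = (0.9659, -0.2588); from cell (7,7)
  next x-line at t=0.3416, next y-line at t=1.9705; Δt_x=1.0353, Δt_y=3.8637
    x: enter (8,7) at t=0.3416 ← occupied
  → r_2 = 0.3416
beam 3: φ=-45°, α=30°
  dir = (cos 30°, sin 30°) = (0.8660, 0.5000); from cell (7,7)
  next x-line at t=0.3811, next y-line at t=0.9800; Δt_x=1.1547, Δt_y=2.0000
    x: enter (8,7) at t=0.3811 ← occupied
  → r_3 = 0.3811
beam 4: φ=0°, α=75°
  dir = (cos 75°, sin 75°) = (0.2588, 0.9659); from cell (7,7)
  next x-line at t=1.2750, next y-line at t=0.5073; Δt_x=3.8637, Δt_y=1.0353
    y: enter (7,8) at t=0.5073 ← occupied
  → r_4 = 0.5073
beam 5: φ=45°, α=120°
  dir = (cos 120°, sin 120°) = (-0.5000, 0.8660); from cell (7,7)
  next x-line at t=1.3400, next y-line at t=0.5658; Δt_x=2.0000, Δt_y=1.1547
    y: enter (7,8) at t=0.5658 ← occupied
  → r_5 = 0.5658
beam 6: φ=90°, α=165°
  dir = (cos 165°, sin 165°) = (-0.9659, 0.2588); from cell (7,7)
  next x-line at t=0.6936, next y-line at t=1.8932; Δt_x=1.0353, Δt_y=3.8637
    x: enter (6,7) at t=0.6936
    x: enter (5,7) at t=1.7289
    y: enter (5,8) at t=1.8932 ← occupied
  → r_6 = 1.8932
beam 7: φ=135°, α=210°
  dir = (cos 210°, sin 210°) = (-0.8660, -0.5000); from cell (7,7)
  next x-line at t=0.7736, next y-line at t=1.0200; Δt_x=1.1547, Δt_y=2.0000
    x: enter (6,7) at t=0.7736
    y: enter (6,6) at t=1.0200
    x: enter (5,6) at t=1.9283
    y: enter (5,5) at t=3.0200
    x: enter (4,5) at t=3.0831
    x: enter (3,5) at t=4.2378
    y: enter (3,4) at t=5.0200
    x: enter (2,4) at t=5.3925
    x: enter (1,4) at t=6.5472
    y: enter (1,3) at t=7.0200
    x: enter (0,3) at t=7.7019 ← occupied
  → r_7 = 7.7019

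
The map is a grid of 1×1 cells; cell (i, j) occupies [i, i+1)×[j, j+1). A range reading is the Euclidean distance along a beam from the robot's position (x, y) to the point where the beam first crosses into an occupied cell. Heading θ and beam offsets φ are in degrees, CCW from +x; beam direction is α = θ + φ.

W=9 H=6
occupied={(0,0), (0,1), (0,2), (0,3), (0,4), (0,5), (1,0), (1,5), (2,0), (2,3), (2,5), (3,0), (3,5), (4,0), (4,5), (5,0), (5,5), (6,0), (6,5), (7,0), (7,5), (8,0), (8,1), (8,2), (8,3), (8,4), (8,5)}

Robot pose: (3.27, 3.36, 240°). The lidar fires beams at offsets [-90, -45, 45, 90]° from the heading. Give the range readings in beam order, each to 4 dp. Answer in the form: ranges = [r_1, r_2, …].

ranges = [0.3118, 0.2795, 2.4433, 4.7200]

beam 1: φ=-90°, α=150°
  cosα=-0.8660 sinα=0.5000 | (3,3) | tMaxX 0.3118 tMaxY 1.2800 | tΔX 1.1547 tΔY 2.0000
    t=0.3118 [x] (2,3) — stop
  → r_1 = 0.3118
beam 2: φ=-45°, α=195°
  cosα=-0.9659 sinα=-0.2588 | (3,3) | tMaxX 0.2795 tMaxY 1.3909 | tΔX 1.0353 tΔY 3.8637
    t=0.2795 [x] (2,3) — stop
  → r_2 = 0.2795
beam 3: φ=45°, α=285°
  cosα=0.2588 sinα=-0.9659 | (3,3) | tMaxX 2.8205 tMaxY 0.3727 | tΔX 3.8637 tΔY 1.0353
    t=0.3727 [y] (3,2)
    t=1.4080 [y] (3,1)
    t=2.4433 [y] (3,0) — stop
  → r_3 = 2.4433
beam 4: φ=90°, α=330°
  cosα=0.8660 sinα=-0.5000 | (3,3) | tMaxX 0.8429 tMaxY 0.7200 | tΔX 1.1547 tΔY 2.0000
    t=0.7200 [y] (3,2)
    t=0.8429 [x] (4,2)
    t=1.9976 [x] (5,2)
    t=2.7200 [y] (5,1)
    t=3.1523 [x] (6,1)
    t=4.3070 [x] (7,1)
    t=4.7200 [y] (7,0) — stop
  → r_4 = 4.7200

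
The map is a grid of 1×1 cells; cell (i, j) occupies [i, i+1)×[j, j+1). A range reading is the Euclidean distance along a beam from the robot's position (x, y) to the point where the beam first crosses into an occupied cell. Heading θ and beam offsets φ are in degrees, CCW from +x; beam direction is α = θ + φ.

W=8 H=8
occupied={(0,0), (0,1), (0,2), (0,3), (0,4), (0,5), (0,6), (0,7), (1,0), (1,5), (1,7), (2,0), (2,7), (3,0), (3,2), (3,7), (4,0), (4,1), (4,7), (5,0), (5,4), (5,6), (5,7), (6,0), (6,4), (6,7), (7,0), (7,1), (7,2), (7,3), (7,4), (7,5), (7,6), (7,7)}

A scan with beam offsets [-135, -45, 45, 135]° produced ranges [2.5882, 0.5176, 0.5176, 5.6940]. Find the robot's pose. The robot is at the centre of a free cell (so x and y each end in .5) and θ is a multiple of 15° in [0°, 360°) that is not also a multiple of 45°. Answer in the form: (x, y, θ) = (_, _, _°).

(x, y, θ) = (6.5, 3.5, 30°)

Candidates: 30 free-cell centres × 16 headings = 480 poses. Raycast each; keep the one whose scan matches to 4 dp.
  (4.5, 3.5, 60°): beam 1 = 1.5529 ≠ 2.5882 ✗
  (3.5, 1.5, 60°): beam 1 = 0.5176 ≠ 2.5882 ✗
  (5.5, 5.5, 195°): beam 1 = 0.5774 ≠ 2.5882 ✗
  (2.5, 5.5, 15°): beam 1 = 3.0000 ≠ 2.5882 ✗
  …
  (6.5, 3.5, 30°): r_1=2.5882, r_2=0.5176, r_3=0.5176, r_4=5.6940 — all match ✓
Unique over the lattice → pose = (6.5, 3.5, 30°).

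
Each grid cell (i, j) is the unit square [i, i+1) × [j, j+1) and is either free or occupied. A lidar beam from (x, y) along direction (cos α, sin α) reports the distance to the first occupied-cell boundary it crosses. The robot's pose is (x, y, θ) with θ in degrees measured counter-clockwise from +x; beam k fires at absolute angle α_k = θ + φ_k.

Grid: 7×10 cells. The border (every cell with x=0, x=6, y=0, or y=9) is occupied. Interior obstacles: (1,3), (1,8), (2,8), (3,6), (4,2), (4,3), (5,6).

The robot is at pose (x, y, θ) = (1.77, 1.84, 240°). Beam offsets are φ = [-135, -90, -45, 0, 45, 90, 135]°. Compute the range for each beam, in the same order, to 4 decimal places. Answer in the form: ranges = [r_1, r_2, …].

ranges = [1.2009, 0.8891, 0.7972, 0.9699, 0.8696, 1.6800, 2.3087]

beam 1: φ=-135°, α=105°
  direction (-0.2588, 0.9659); cell (1,1); t to first gridline: x 2.9751, y 0.1656 (then +3.8637 / +1.0353)
    (1,2) via y @ 0.1656
    (1,3) via y @ 1.2009  # hit
  → r_1 = 1.2009
beam 2: φ=-90°, α=150°
  direction (-0.8660, 0.5000); cell (1,1); t to first gridline: x 0.8891, y 0.3200 (then +1.1547 / +2.0000)
    (1,2) via y @ 0.3200
    (0,2) via x @ 0.8891  # hit
  → r_2 = 0.8891
beam 3: φ=-45°, α=195°
  direction (-0.9659, -0.2588); cell (1,1); t to first gridline: x 0.7972, y 3.2455 (then +1.0353 / +3.8637)
    (0,1) via x @ 0.7972  # hit
  → r_3 = 0.7972
beam 4: φ=0°, α=240°
  direction (-0.5000, -0.8660); cell (1,1); t to first gridline: x 1.5400, y 0.9699 (then +2.0000 / +1.1547)
    (1,0) via y @ 0.9699  # hit
  → r_4 = 0.9699
beam 5: φ=45°, α=285°
  direction (0.2588, -0.9659); cell (1,1); t to first gridline: x 0.8887, y 0.8696 (then +3.8637 / +1.0353)
    (1,0) via y @ 0.8696  # hit
  → r_5 = 0.8696
beam 6: φ=90°, α=330°
  direction (0.8660, -0.5000); cell (1,1); t to first gridline: x 0.2656, y 1.6800 (then +1.1547 / +2.0000)
    (2,1) via x @ 0.2656
    (3,1) via x @ 1.4203
    (3,0) via y @ 1.6800  # hit
  → r_6 = 1.6800
beam 7: φ=135°, α=15°
  direction (0.9659, 0.2588); cell (1,1); t to first gridline: x 0.2381, y 0.6182 (then +1.0353 / +3.8637)
    (2,1) via x @ 0.2381
    (2,2) via y @ 0.6182
    (3,2) via x @ 1.2734
    (4,2) via x @ 2.3087  # hit
  → r_7 = 2.3087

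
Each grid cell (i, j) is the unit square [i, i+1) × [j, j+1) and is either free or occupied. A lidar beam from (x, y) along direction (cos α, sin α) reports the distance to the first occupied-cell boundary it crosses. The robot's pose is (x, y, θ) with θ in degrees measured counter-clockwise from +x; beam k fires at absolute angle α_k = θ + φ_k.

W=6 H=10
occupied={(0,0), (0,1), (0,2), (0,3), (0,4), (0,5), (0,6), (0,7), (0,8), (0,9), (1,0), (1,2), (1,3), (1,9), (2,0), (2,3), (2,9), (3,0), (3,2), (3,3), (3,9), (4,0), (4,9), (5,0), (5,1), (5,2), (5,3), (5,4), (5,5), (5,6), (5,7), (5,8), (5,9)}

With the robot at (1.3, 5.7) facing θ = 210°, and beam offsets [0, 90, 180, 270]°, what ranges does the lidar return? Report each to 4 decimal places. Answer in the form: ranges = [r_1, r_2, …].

ranges = [0.3464, 1.9630, 4.2724, 0.6000]

beam 1: φ=0°, α=210°
  d=(-0.8660,-0.5000)  start (1,5)  tX=0.3464 tY=1.4000  stride 1/|dx|=1.1547 1/|dy|=2.0000
    cross x-line → (0,5), t=0.3464 (wall)
  → r_1 = 0.3464
beam 2: φ=90°, α=300°
  d=(0.5000,-0.8660)  start (1,5)  tX=1.4000 tY=0.8083  stride 1/|dx|=2.0000 1/|dy|=1.1547
    cross y-line → (1,4), t=0.8083
    cross x-line → (2,4), t=1.4000
    cross y-line → (2,3), t=1.9630 (wall)
  → r_2 = 1.9630
beam 3: φ=180°, α=30°
  d=(0.8660,0.5000)  start (1,5)  tX=0.8083 tY=0.6000  stride 1/|dx|=1.1547 1/|dy|=2.0000
    cross y-line → (1,6), t=0.6000
    cross x-line → (2,6), t=0.8083
    cross x-line → (3,6), t=1.9630
    cross y-line → (3,7), t=2.6000
    cross x-line → (4,7), t=3.1177
    cross x-line → (5,7), t=4.2724 (wall)
  → r_3 = 4.2724
beam 4: φ=270°, α=120°
  d=(-0.5000,0.8660)  start (1,5)  tX=0.6000 tY=0.3464  stride 1/|dx|=2.0000 1/|dy|=1.1547
    cross y-line → (1,6), t=0.3464
    cross x-line → (0,6), t=0.6000 (wall)
  → r_4 = 0.6000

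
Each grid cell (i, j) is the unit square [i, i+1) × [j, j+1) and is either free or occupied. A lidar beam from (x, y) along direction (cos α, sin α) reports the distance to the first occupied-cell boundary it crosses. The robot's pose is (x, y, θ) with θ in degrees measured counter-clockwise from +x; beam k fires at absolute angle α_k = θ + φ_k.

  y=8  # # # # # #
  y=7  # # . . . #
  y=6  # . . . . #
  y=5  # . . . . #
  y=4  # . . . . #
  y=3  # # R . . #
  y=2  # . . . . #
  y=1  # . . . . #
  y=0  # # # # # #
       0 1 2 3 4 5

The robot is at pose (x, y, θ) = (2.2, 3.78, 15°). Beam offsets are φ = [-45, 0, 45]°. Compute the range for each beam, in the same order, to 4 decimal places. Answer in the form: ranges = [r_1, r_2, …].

ranges = [3.2332, 2.8988, 4.8728]

beam 1: φ=-45°, α=330°
  d=(0.8660,-0.5000)  start (2,3)  tX=0.9238 tY=1.5600  stride 1/|dx|=1.1547 1/|dy|=2.0000
    cross x-line → (3,3), t=0.9238
    cross y-line → (3,2), t=1.5600
    cross x-line → (4,2), t=2.0785
    cross x-line → (5,2), t=3.2332 (wall)
  → r_1 = 3.2332
beam 2: φ=0°, α=15°
  d=(0.9659,0.2588)  start (2,3)  tX=0.8282 tY=0.8500  stride 1/|dx|=1.0353 1/|dy|=3.8637
    cross x-line → (3,3), t=0.8282
    cross y-line → (3,4), t=0.8500
    cross x-line → (4,4), t=1.8635
    cross x-line → (5,4), t=2.8988 (wall)
  → r_2 = 2.8988
beam 3: φ=45°, α=60°
  d=(0.5000,0.8660)  start (2,3)  tX=1.6000 tY=0.2540  stride 1/|dx|=2.0000 1/|dy|=1.1547
    cross y-line → (2,4), t=0.2540
    cross y-line → (2,5), t=1.4087
    cross x-line → (3,5), t=1.6000
    cross y-line → (3,6), t=2.5634
    cross x-line → (4,6), t=3.6000
    cross y-line → (4,7), t=3.7181
    cross y-line → (4,8), t=4.8728 (wall)
  → r_3 = 4.8728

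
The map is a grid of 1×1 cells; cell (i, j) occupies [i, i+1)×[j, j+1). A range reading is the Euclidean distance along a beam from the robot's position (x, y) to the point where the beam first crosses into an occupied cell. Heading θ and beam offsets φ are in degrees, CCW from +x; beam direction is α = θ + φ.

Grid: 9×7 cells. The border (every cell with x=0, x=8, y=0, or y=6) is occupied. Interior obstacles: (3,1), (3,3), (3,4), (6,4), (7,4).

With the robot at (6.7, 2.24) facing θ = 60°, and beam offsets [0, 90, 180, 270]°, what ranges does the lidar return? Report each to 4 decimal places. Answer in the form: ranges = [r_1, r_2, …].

beam 1: φ=0°, α=60°
  dir = (cos 60°, sin 60°) = (0.5000, 0.8660); from cell (6,2)
  next x-line at t=0.6000, next y-line at t=0.8776; Δt_x=2.0000, Δt_y=1.1547
    x: enter (7,2) at t=0.6000
    y: enter (7,3) at t=0.8776
    y: enter (7,4) at t=2.0323 ← occupied
  → r_1 = 2.0323
beam 2: φ=90°, α=150°
  dir = (cos 150°, sin 150°) = (-0.8660, 0.5000); from cell (6,2)
  next x-line at t=0.8083, next y-line at t=1.5200; Δt_x=1.1547, Δt_y=2.0000
    x: enter (5,2) at t=0.8083
    y: enter (5,3) at t=1.5200
    x: enter (4,3) at t=1.9630
    x: enter (3,3) at t=3.1177 ← occupied
  → r_2 = 3.1177
beam 3: φ=180°, α=240°
  dir = (cos 240°, sin 240°) = (-0.5000, -0.8660); from cell (6,2)
  next x-line at t=1.4000, next y-line at t=0.2771; Δt_x=2.0000, Δt_y=1.1547
    y: enter (6,1) at t=0.2771
    x: enter (5,1) at t=1.4000
    y: enter (5,0) at t=1.4318 ← occupied
  → r_3 = 1.4318
beam 4: φ=270°, α=330°
  dir = (cos 330°, sin 330°) = (0.8660, -0.5000); from cell (6,2)
  next x-line at t=0.3464, next y-line at t=0.4800; Δt_x=1.1547, Δt_y=2.0000
    x: enter (7,2) at t=0.3464
    y: enter (7,1) at t=0.4800
    x: enter (8,1) at t=1.5011 ← occupied
  → r_4 = 1.5011

ranges = [2.0323, 3.1177, 1.4318, 1.5011]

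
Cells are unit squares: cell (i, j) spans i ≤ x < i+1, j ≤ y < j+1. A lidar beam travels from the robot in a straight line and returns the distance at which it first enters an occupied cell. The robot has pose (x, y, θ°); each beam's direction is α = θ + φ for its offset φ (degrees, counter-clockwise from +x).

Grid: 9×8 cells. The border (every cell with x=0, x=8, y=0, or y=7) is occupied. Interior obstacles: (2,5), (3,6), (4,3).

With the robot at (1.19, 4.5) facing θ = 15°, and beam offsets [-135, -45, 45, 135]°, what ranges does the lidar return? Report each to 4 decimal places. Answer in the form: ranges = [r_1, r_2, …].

ranges = [0.3800, 7.0000, 1.6200, 0.2194]

beam 1: φ=-135°, α=240°
  direction (-0.5000, -0.8660); cell (1,4); t to first gridline: x 0.3800, y 0.5774 (then +2.0000 / +1.1547)
    (0,4) via x @ 0.3800  # hit
  → r_1 = 0.3800
beam 2: φ=-45°, α=330°
  direction (0.8660, -0.5000); cell (1,4); t to first gridline: x 0.9353, y 1.0000 (then +1.1547 / +2.0000)
    (2,4) via x @ 0.9353
    (2,3) via y @ 1.0000
    (3,3) via x @ 2.0900
    (3,2) via y @ 3.0000
    (4,2) via x @ 3.2447
    (5,2) via x @ 4.3994
    (5,1) via y @ 5.0000
    (6,1) via x @ 5.5541
    (7,1) via x @ 6.7088
    (7,0) via y @ 7.0000  # hit
  → r_2 = 7.0000
beam 3: φ=45°, α=60°
  direction (0.5000, 0.8660); cell (1,4); t to first gridline: x 1.6200, y 0.5774 (then +2.0000 / +1.1547)
    (1,5) via y @ 0.5774
    (2,5) via x @ 1.6200  # hit
  → r_3 = 1.6200
beam 4: φ=135°, α=150°
  direction (-0.8660, 0.5000); cell (1,4); t to first gridline: x 0.2194, y 1.0000 (then +1.1547 / +2.0000)
    (0,4) via x @ 0.2194  # hit
  → r_4 = 0.2194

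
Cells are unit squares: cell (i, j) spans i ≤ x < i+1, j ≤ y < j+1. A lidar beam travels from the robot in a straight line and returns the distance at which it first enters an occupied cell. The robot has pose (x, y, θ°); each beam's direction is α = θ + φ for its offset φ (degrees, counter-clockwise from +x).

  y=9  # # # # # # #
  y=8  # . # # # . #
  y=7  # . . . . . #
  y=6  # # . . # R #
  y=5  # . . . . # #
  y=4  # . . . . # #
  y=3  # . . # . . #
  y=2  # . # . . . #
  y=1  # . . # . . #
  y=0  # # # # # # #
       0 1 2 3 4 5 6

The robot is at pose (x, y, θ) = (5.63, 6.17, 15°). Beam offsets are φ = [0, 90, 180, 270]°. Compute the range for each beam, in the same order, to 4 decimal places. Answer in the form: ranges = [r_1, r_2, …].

ranges = [0.3831, 2.4341, 0.6522, 0.1760]

beam 1: φ=0°, α=15°
  direction (0.9659, 0.2588); cell (5,6); t to first gridline: x 0.3831, y 3.2069 (then +1.0353 / +3.8637)
    (6,6) via x @ 0.3831  # hit
  → r_1 = 0.3831
beam 2: φ=90°, α=105°
  direction (-0.2588, 0.9659); cell (5,6); t to first gridline: x 2.4341, y 0.8593 (then +3.8637 / +1.0353)
    (5,7) via y @ 0.8593
    (5,8) via y @ 1.8946
    (4,8) via x @ 2.4341  # hit
  → r_2 = 2.4341
beam 3: φ=180°, α=195°
  direction (-0.9659, -0.2588); cell (5,6); t to first gridline: x 0.6522, y 0.6568 (then +1.0353 / +3.8637)
    (4,6) via x @ 0.6522  # hit
  → r_3 = 0.6522
beam 4: φ=270°, α=285°
  direction (0.2588, -0.9659); cell (5,6); t to first gridline: x 1.4296, y 0.1760 (then +3.8637 / +1.0353)
    (5,5) via y @ 0.1760  # hit
  → r_4 = 0.1760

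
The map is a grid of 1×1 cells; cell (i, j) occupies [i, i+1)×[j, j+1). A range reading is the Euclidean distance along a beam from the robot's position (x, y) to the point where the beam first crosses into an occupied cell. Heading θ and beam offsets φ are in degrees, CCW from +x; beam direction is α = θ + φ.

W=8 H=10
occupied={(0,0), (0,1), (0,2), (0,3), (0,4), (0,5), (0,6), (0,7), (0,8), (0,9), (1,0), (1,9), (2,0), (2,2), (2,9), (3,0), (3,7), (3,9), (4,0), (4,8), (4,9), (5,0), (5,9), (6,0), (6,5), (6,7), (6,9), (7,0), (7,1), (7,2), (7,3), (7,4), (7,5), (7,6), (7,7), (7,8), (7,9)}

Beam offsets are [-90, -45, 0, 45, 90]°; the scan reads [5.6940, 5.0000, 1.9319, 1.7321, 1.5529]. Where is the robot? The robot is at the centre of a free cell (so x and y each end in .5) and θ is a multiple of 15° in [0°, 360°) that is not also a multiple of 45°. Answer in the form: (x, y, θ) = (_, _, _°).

(x, y, θ) = (4.5, 6.5, 345°)

The pose lattice has 43·16 = 688 candidates. Test each by forward raycasting.
  (3.5, 8.5, 240°): beam 1 = 1.0000 ≠ 5.6940 ✗
  (4.5, 6.5, 15°): beam 2 = 1.7321 ≠ 5.0000 ✗
  (5.5, 1.5, 285°): beam 1 = 1.9319 ≠ 5.6940 ✗
  (1.5, 8.5, 285°): beam 1 = 0.5176 ≠ 5.6940 ✗
  (4.5, 2.5, 330°): beam 1 = 1.7321 ≠ 5.6940 ✗
  …
  (4.5, 6.5, 345°): r_1=5.6940, r_2=5.0000, r_3=1.9319, r_4=1.7321, r_5=1.5529 — all match ✓
Only this pose fits every beam.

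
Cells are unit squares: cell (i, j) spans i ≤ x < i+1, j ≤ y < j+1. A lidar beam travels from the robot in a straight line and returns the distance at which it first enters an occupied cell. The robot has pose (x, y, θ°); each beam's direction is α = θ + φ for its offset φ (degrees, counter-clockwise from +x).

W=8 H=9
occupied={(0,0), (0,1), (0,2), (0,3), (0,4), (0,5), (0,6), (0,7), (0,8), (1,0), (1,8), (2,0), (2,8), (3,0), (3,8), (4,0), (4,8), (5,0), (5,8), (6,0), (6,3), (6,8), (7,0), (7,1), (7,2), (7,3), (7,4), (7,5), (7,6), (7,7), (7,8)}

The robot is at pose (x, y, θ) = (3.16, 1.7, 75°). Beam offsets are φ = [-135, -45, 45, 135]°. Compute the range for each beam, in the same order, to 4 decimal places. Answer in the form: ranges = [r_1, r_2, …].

ranges = [0.8083, 3.2793, 4.3200, 1.4000]

beam 1: φ=-135°, α=300°
  dir = (cos 300°, sin 300°) = (0.5000, -0.8660); from cell (3,1)
  next x-line at t=1.6800, next y-line at t=0.8083; Δt_x=2.0000, Δt_y=1.1547
    y: enter (3,0) at t=0.8083 ← occupied
  → r_1 = 0.8083
beam 2: φ=-45°, α=30°
  dir = (cos 30°, sin 30°) = (0.8660, 0.5000); from cell (3,1)
  next x-line at t=0.9699, next y-line at t=0.6000; Δt_x=1.1547, Δt_y=2.0000
    y: enter (3,2) at t=0.6000
    x: enter (4,2) at t=0.9699
    x: enter (5,2) at t=2.1246
    y: enter (5,3) at t=2.6000
    x: enter (6,3) at t=3.2793 ← occupied
  → r_2 = 3.2793
beam 3: φ=45°, α=120°
  dir = (cos 120°, sin 120°) = (-0.5000, 0.8660); from cell (3,1)
  next x-line at t=0.3200, next y-line at t=0.3464; Δt_x=2.0000, Δt_y=1.1547
    x: enter (2,1) at t=0.3200
    y: enter (2,2) at t=0.3464
    y: enter (2,3) at t=1.5011
    x: enter (1,3) at t=2.3200
    y: enter (1,4) at t=2.6558
    y: enter (1,5) at t=3.8105
    x: enter (0,5) at t=4.3200 ← occupied
  → r_3 = 4.3200
beam 4: φ=135°, α=210°
  dir = (cos 210°, sin 210°) = (-0.8660, -0.5000); from cell (3,1)
  next x-line at t=0.1848, next y-line at t=1.4000; Δt_x=1.1547, Δt_y=2.0000
    x: enter (2,1) at t=0.1848
    x: enter (1,1) at t=1.3395
    y: enter (1,0) at t=1.4000 ← occupied
  → r_4 = 1.4000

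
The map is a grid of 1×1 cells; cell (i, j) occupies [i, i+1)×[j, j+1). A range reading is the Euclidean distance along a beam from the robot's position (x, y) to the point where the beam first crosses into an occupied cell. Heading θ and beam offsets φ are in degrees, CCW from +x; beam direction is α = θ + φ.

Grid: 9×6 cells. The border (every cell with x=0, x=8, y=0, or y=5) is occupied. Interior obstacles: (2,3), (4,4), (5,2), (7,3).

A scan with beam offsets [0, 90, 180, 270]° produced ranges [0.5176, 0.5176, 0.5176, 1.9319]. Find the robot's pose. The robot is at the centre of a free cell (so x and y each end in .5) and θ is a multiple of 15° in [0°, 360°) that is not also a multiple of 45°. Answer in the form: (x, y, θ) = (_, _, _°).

Candidates: 24 free-cell centres × 16 headings = 384 poses. Raycast each; keep the one whose scan matches to 4 dp.
  (1.5, 3.5, 300°): beam 1 = 2.8868 ≠ 0.5176 ✗
  (7.5, 2.5, 240°): beam 1 = 1.7321 ≠ 0.5176 ✗
  (2.5, 1.5, 60°): beam 1 = 3.0000 ≠ 0.5176 ✗
  …
  (7.5, 4.5, 255°): r_1=0.5176, r_2=0.5176, r_3=0.5176, r_4=1.9319 — all match ✓
Unique over the lattice → pose = (7.5, 4.5, 255°).

(x, y, θ) = (7.5, 4.5, 255°)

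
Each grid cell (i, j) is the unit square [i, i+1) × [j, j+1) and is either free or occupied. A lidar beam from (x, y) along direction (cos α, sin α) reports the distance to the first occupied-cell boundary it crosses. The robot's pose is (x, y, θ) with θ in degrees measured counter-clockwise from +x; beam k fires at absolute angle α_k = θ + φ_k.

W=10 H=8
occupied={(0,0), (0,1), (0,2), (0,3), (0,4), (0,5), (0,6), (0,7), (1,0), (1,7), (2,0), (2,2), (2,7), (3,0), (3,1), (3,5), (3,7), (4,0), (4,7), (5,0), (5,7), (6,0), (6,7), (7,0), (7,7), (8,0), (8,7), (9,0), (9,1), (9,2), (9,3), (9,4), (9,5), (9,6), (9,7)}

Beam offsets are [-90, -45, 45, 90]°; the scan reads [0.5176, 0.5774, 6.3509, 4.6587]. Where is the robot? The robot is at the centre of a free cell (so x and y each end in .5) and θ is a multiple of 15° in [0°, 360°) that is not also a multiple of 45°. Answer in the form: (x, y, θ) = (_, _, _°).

(x, y, θ) = (3.5, 2.5, 345°)

The pose lattice has 45·16 = 720 candidates. Test each by forward raycasting.
  (8.5, 6.5, 285°): beam 1 = 4.6587 ≠ 0.5176 ✗
  (3.5, 4.5, 30°): beam 1 = 4.0415 ≠ 0.5176 ✗
  (8.5, 5.5, 330°): beam 1 = 5.1962 ≠ 0.5176 ✗
  (2.5, 3.5, 165°): beam 1 = 1.9319 ≠ 0.5176 ✗
  …
  (3.5, 2.5, 345°): r_1=0.5176, r_2=0.5774, r_3=6.3509, r_4=4.6587 — all match ✓
No second candidate reproduces the full scan.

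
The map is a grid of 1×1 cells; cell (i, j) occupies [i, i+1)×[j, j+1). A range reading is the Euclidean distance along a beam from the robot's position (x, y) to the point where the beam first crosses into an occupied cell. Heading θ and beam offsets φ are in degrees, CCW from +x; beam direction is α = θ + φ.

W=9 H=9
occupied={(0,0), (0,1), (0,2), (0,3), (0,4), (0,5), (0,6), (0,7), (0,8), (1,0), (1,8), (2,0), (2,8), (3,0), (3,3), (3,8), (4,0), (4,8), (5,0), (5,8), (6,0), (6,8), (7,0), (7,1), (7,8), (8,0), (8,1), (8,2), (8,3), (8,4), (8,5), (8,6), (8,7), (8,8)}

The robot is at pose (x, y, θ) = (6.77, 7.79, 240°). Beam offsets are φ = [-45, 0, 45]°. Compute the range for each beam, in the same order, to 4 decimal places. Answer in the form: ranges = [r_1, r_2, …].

beam 1: φ=-45°, α=195°
  d=(-0.9659,-0.2588)  start (6,7)  tX=0.7972 tY=3.0523  stride 1/|dx|=1.0353 1/|dy|=3.8637
    cross x-line → (5,7), t=0.7972
    cross x-line → (4,7), t=1.8324
    cross x-line → (3,7), t=2.8677
    cross y-line → (3,6), t=3.0523
    cross x-line → (2,6), t=3.9030
    cross x-line → (1,6), t=4.9383
    cross x-line → (0,6), t=5.9735 (wall)
  → r_1 = 5.9735
beam 2: φ=0°, α=240°
  d=(-0.5000,-0.8660)  start (6,7)  tX=1.5400 tY=0.9122  stride 1/|dx|=2.0000 1/|dy|=1.1547
    cross y-line → (6,6), t=0.9122
    cross x-line → (5,6), t=1.5400
    cross y-line → (5,5), t=2.0669
    cross y-line → (5,4), t=3.2216
    cross x-line → (4,4), t=3.5400
    cross y-line → (4,3), t=4.3763
    cross y-line → (4,2), t=5.5310
    cross x-line → (3,2), t=5.5400
    cross y-line → (3,1), t=6.6857
    cross x-line → (2,1), t=7.5400
    cross y-line → (2,0), t=7.8404 (wall)
  → r_2 = 7.8404
beam 3: φ=45°, α=285°
  d=(0.2588,-0.9659)  start (6,7)  tX=0.8887 tY=0.8179  stride 1/|dx|=3.8637 1/|dy|=1.0353
    cross y-line → (6,6), t=0.8179
    cross x-line → (7,6), t=0.8887
    cross y-line → (7,5), t=1.8531
    cross y-line → (7,4), t=2.8884
    cross y-line → (7,3), t=3.9237
    cross x-line → (8,3), t=4.7524 (wall)
  → r_3 = 4.7524

ranges = [5.9735, 7.8404, 4.7524]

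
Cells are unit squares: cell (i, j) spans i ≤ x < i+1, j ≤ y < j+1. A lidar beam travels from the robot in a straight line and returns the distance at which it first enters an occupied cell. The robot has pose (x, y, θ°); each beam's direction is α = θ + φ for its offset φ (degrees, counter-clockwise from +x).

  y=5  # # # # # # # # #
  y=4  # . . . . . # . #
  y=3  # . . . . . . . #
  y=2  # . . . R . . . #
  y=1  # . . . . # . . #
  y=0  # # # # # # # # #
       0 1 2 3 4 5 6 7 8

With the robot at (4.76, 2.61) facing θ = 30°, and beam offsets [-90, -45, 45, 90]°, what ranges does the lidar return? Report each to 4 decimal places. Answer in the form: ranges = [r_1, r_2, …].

beam 1: φ=-90°, α=300°
  cosα=0.5000 sinα=-0.8660 | (4,2) | tMaxX 0.4800 tMaxY 0.7044 | tΔX 2.0000 tΔY 1.1547
    t=0.4800 [x] (5,2)
    t=0.7044 [y] (5,1) — stop
  → r_1 = 0.7044
beam 2: φ=-45°, α=345°
  cosα=0.9659 sinα=-0.2588 | (4,2) | tMaxX 0.2485 tMaxY 2.3569 | tΔX 1.0353 tΔY 3.8637
    t=0.2485 [x] (5,2)
    t=1.2837 [x] (6,2)
    t=2.3190 [x] (7,2)
    t=2.3569 [y] (7,1)
    t=3.3543 [x] (8,1) — stop
  → r_2 = 3.3543
beam 3: φ=45°, α=75°
  cosα=0.2588 sinα=0.9659 | (4,2) | tMaxX 0.9273 tMaxY 0.4038 | tΔX 3.8637 tΔY 1.0353
    t=0.4038 [y] (4,3)
    t=0.9273 [x] (5,3)
    t=1.4390 [y] (5,4)
    t=2.4743 [y] (5,5) — stop
  → r_3 = 2.4743
beam 4: φ=90°, α=120°
  cosα=-0.5000 sinα=0.8660 | (4,2) | tMaxX 1.5200 tMaxY 0.4503 | tΔX 2.0000 tΔY 1.1547
    t=0.4503 [y] (4,3)
    t=1.5200 [x] (3,3)
    t=1.6050 [y] (3,4)
    t=2.7597 [y] (3,5) — stop
  → r_4 = 2.7597

ranges = [0.7044, 3.3543, 2.4743, 2.7597]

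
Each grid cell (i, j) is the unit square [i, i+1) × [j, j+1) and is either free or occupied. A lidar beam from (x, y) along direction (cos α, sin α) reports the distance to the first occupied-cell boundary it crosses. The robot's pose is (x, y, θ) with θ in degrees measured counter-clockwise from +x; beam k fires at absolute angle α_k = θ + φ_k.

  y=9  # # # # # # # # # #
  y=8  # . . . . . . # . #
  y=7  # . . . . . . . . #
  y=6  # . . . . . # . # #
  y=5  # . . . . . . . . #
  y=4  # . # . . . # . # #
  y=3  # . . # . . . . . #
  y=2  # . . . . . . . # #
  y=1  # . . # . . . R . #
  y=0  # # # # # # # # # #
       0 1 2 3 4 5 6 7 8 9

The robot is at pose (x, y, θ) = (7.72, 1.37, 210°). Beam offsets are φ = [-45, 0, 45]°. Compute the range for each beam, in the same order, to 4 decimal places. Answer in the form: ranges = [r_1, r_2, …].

beam 1: φ=-45°, α=165°
  cosα=-0.9659 sinα=0.2588 | (7,1) | tMaxX 0.7454 tMaxY 2.4341 | tΔX 1.0353 tΔY 3.8637
    t=0.7454 [x] (6,1)
    t=1.7807 [x] (5,1)
    t=2.4341 [y] (5,2)
    t=2.8160 [x] (4,2)
    t=3.8512 [x] (3,2)
    t=4.8865 [x] (2,2)
    t=5.9218 [x] (1,2)
    t=6.2978 [y] (1,3)
    t=6.9571 [x] (0,3) — stop
  → r_1 = 6.9571
beam 2: φ=0°, α=210°
  cosα=-0.8660 sinα=-0.5000 | (7,1) | tMaxX 0.8314 tMaxY 0.7400 | tΔX 1.1547 tΔY 2.0000
    t=0.7400 [y] (7,0) — stop
  → r_2 = 0.7400
beam 3: φ=45°, α=255°
  cosα=-0.2588 sinα=-0.9659 | (7,1) | tMaxX 2.7819 tMaxY 0.3831 | tΔX 3.8637 tΔY 1.0353
    t=0.3831 [y] (7,0) — stop
  → r_3 = 0.3831

ranges = [6.9571, 0.7400, 0.3831]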